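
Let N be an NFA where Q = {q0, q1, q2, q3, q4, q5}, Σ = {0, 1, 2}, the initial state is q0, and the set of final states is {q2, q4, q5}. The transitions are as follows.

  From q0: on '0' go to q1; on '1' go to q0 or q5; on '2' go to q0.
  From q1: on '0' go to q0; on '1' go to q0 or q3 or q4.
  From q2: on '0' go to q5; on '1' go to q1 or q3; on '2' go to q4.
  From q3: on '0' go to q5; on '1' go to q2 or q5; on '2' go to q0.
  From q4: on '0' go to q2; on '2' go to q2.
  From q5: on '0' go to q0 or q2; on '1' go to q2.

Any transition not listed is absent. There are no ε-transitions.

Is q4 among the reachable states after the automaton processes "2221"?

No

Start in {q0}.
Read '2': {q0} → {q0}.
Read '2': {q0} → {q0}.
Read '2': {q0} → {q0}.
Read '1': {q0} → {q0, q5}.
State q4 is not in {q0, q5}.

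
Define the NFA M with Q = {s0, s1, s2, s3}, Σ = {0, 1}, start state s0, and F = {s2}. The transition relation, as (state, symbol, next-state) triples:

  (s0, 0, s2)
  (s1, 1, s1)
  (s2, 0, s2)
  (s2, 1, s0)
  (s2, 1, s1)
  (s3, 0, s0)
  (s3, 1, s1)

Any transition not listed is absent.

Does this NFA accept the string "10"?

No

Start in {s0}.
Read '1': s0→∅; now ∅.
The set is empty and remains empty for the remaining 1 symbol.
The final set ∅ contains no accepting state.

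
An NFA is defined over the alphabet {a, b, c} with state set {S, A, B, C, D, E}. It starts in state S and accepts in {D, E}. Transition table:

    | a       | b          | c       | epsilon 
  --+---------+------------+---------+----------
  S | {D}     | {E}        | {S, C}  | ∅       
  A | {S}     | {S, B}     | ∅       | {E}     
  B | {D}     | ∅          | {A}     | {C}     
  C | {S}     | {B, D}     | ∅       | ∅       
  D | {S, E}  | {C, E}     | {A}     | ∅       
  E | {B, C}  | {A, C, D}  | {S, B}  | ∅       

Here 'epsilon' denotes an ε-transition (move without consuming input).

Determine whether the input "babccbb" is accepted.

Start in {S}.
Read 'b': S→{E}; now {E}.
Read 'a': E→{B, C}; now {B, C}.
Read 'b': B→∅, C→{B, D}; union {B, D}; ε-closure = {B, C, D}.
Read 'c': B→{A}, C→∅, D→{A}; union {A}; ε-closure = {A, E}.
Read 'c': A→∅, E→{S, B}; union {S, B}; ε-closure = {S, B, C}.
Read 'b': S→{E}, B→∅, C→{B, D}; union {B, D, E}; ε-closure = {B, C, D, E}.
Read 'b': B→∅, C→{B, D}, D→{C, E}, E→{A, C, D}; now {A, B, C, D, E}.
The final set {A, B, C, D, E} contains the accepting states D, E.

Yes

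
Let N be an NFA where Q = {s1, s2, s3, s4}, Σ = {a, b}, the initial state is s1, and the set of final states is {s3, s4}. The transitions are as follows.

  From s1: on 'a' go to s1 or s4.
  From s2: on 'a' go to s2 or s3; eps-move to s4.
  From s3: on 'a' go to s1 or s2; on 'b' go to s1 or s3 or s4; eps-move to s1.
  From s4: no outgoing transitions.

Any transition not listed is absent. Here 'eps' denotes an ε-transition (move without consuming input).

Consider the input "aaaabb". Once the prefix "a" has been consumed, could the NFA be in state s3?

Start in {s1}.
Read 'a': s1→{s1, s4}; now {s1, s4}.
State s3 is not in {s1, s4}.

No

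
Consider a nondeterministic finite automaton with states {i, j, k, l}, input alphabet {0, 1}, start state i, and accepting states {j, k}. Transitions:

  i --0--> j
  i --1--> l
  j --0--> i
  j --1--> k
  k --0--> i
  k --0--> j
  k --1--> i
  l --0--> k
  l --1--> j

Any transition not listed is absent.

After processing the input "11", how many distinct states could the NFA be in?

1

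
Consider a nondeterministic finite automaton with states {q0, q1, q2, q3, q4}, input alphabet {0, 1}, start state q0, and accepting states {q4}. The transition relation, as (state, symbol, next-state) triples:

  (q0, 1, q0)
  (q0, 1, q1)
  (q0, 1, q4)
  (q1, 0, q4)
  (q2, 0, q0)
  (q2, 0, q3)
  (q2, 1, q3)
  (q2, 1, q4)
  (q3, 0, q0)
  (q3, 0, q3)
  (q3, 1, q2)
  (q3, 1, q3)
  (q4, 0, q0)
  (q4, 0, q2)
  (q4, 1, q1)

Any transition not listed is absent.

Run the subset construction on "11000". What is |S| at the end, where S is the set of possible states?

2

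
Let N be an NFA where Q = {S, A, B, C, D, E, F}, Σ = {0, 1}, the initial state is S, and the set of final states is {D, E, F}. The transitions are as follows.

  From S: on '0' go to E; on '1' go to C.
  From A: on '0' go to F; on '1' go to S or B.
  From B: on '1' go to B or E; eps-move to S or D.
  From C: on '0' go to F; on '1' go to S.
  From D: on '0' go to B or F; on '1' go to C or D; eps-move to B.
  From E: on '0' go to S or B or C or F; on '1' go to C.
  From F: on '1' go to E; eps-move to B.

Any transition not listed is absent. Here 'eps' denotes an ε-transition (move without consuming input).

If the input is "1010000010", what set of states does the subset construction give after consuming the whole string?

{S, B, C, D, E, F}

Start in {S}.
Read '1': {S} → {C}.
Read '0': {C} → {S, B, D, F}.
Read '1': {S, B, D, F} → {S, B, C, D, E}.
Read '0': {S, B, C, D, E} → {S, B, C, D, E, F}.
Read '0': {S, B, C, D, E, F} → {S, B, C, D, E, F}.
Read '0': {S, B, C, D, E, F} → {S, B, C, D, E, F}.
Read '0': {S, B, C, D, E, F} → {S, B, C, D, E, F}.
Read '0': {S, B, C, D, E, F} → {S, B, C, D, E, F}.
Read '1': {S, B, C, D, E, F} → {S, B, C, D, E}.
Read '0': {S, B, C, D, E} → {S, B, C, D, E, F}.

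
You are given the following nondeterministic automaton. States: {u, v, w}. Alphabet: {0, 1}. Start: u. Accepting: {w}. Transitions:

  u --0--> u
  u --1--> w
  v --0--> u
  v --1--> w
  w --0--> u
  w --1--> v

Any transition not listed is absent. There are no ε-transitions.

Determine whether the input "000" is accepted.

No

Start in {u}.
Read '0': {u} → {u}.
Read '0': {u} → {u}.
Read '0': {u} → {u}.
The final set {u} contains no accepting state.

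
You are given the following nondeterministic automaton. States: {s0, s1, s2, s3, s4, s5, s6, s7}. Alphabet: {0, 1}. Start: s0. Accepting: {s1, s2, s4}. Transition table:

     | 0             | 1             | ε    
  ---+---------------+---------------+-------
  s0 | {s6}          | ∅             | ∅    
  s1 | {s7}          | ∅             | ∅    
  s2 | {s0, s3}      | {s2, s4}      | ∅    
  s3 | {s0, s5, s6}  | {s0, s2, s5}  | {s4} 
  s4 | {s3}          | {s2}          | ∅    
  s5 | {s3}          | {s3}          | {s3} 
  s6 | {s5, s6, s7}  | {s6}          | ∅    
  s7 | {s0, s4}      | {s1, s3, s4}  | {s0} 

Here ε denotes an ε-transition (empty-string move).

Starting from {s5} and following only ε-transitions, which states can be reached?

Begin with {s5}.
ε-move s5 → s3; add s3.
ε-move s3 → s4; add s4.

{s3, s4, s5}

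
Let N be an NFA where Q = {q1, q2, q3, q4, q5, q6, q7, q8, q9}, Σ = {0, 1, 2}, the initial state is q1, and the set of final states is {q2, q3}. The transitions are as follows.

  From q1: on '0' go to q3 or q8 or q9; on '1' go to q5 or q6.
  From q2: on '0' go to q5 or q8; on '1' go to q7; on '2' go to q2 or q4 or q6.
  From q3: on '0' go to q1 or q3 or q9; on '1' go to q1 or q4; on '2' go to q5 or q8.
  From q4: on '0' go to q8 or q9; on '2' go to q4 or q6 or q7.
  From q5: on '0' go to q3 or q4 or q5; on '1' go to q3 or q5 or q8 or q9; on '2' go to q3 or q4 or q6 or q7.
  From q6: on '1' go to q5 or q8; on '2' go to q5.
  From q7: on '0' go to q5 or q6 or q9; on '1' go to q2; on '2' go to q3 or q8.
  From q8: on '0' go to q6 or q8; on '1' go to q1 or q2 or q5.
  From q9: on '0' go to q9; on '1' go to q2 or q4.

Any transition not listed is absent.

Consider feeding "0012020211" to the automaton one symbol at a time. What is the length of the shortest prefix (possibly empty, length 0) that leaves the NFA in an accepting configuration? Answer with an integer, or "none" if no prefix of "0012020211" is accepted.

1

Start in {q1}.
Read '0': {q1} → {q3, q8, q9}.
None of the earlier sets intersect F, but {q3, q8, q9} does.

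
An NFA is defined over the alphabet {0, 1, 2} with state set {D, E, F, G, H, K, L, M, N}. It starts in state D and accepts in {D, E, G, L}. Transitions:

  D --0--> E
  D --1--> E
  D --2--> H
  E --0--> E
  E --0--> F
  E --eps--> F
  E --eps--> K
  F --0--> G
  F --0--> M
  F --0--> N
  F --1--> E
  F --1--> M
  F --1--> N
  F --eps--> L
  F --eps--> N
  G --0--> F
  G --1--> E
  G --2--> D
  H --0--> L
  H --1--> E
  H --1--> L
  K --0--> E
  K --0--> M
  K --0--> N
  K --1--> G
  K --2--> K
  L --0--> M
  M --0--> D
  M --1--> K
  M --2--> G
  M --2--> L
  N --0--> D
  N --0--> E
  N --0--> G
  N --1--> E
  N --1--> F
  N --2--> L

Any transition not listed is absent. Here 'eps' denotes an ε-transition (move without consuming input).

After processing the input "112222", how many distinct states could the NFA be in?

1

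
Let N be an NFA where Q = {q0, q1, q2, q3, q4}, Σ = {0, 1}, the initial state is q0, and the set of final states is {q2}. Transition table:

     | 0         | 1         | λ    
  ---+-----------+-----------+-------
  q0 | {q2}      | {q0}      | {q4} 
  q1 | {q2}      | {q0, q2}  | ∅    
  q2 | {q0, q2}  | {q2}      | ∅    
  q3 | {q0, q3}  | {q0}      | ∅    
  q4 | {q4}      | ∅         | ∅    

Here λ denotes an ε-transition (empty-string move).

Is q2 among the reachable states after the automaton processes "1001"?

Start: ε-closure({q0}) = {q0, q4}.
Read '1': {q0, q4} → {q0, q4}.
Read '0': {q0, q4} → {q2, q4}.
Read '0': {q2, q4} → {q0, q2, q4}.
Read '1': {q0, q2, q4} → {q0, q2, q4}.
State q2 is in {q0, q2, q4}.

Yes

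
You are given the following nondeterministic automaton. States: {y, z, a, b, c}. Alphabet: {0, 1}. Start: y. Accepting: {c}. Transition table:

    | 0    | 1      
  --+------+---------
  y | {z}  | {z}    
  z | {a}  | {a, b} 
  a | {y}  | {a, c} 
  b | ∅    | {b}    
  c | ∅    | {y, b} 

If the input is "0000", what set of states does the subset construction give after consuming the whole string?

{z}

Start in {y}.
Read '0': y→{z}; now {z}.
Read '0': z→{a}; now {a}.
Read '0': a→{y}; now {y}.
Read '0': y→{z}; now {z}.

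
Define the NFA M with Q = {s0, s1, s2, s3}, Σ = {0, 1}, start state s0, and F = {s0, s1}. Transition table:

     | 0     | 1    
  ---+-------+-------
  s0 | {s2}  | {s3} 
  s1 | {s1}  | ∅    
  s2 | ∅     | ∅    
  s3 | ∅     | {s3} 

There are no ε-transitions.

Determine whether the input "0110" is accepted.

No

Start in {s0}.
Read '0': {s0} → {s2}.
Read '1': {s2} → ∅.
The set is empty and remains empty for the remaining 2 symbols.
The final set ∅ contains no accepting state.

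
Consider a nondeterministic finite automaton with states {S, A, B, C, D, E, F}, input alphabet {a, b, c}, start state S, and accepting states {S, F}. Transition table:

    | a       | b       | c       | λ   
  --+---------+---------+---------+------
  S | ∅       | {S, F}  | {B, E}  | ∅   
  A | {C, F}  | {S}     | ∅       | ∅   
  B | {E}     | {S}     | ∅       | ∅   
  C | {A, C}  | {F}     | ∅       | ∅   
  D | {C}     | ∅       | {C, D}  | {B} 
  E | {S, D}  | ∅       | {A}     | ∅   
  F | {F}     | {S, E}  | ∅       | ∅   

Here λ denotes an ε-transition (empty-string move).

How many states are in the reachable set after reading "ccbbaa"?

Start in {S}.
Read 'c': {S} → {B, E}.
Read 'c': {B, E} → {A}.
Read 'b': {A} → {S}.
Read 'b': {S} → {S, F}.
Read 'a': {S, F} → {F}.
Read 'a': {F} → {F}.
That set has 1 state.

1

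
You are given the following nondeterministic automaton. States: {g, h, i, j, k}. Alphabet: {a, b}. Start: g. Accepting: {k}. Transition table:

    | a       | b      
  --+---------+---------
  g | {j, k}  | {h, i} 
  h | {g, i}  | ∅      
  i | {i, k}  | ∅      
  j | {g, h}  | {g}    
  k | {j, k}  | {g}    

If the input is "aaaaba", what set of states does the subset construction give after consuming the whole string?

{g, i, j, k}

Start in {g}.
Read 'a': {g} → {j, k}.
Read 'a': {j, k} → {g, h, j, k}.
Read 'a': {g, h, j, k} → {g, h, i, j, k}.
Read 'a': {g, h, i, j, k} → {g, h, i, j, k}.
Read 'b': {g, h, i, j, k} → {g, h, i}.
Read 'a': {g, h, i} → {g, i, j, k}.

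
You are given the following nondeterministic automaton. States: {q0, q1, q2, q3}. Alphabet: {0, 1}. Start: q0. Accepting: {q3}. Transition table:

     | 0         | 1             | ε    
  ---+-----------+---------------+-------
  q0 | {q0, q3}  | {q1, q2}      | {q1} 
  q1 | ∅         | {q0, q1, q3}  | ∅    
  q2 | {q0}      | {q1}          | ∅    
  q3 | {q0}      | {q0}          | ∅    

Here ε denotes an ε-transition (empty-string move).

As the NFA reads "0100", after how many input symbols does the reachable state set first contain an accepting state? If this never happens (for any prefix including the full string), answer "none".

Start: ε-closure({q0}) = {q0, q1}.
Read '0': {q0, q1} → {q0, q1, q3}.
None of the earlier sets intersect F, but {q0, q1, q3} does.

1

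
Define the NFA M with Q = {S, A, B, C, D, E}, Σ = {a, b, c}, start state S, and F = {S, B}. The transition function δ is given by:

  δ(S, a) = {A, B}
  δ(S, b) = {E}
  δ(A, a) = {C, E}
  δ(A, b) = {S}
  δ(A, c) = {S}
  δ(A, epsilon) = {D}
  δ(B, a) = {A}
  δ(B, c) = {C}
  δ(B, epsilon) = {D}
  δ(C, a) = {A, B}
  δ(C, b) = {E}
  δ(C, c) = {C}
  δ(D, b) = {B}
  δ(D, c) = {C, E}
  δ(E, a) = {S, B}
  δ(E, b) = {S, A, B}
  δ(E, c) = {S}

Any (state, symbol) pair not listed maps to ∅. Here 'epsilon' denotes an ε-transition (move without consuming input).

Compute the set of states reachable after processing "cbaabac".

∅

Start in {S}.
Read 'c': {S} → ∅.
The set is empty and remains empty for the remaining 6 symbols.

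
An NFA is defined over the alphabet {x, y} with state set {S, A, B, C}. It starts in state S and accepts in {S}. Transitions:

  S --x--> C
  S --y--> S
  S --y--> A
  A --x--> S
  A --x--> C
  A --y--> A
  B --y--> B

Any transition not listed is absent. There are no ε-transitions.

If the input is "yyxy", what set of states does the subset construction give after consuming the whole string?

{S, A}

Start in {S}.
Read 'y': {S} → {S, A}.
Read 'y': {S, A} → {S, A}.
Read 'x': {S, A} → {S, C}.
Read 'y': {S, C} → {S, A}.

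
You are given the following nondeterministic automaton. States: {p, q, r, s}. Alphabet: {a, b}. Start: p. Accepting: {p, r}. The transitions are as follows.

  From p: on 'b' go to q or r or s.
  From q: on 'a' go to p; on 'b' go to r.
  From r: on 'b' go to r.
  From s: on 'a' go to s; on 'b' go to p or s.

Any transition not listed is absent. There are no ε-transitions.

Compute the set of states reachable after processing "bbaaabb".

{p, q, r, s}

Start in {p}.
Read 'b': {p} → {q, r, s}.
Read 'b': {q, r, s} → {p, r, s}.
Read 'a': {p, r, s} → {s}.
Read 'a': {s} → {s}.
Read 'a': {s} → {s}.
Read 'b': {s} → {p, s}.
Read 'b': {p, s} → {p, q, r, s}.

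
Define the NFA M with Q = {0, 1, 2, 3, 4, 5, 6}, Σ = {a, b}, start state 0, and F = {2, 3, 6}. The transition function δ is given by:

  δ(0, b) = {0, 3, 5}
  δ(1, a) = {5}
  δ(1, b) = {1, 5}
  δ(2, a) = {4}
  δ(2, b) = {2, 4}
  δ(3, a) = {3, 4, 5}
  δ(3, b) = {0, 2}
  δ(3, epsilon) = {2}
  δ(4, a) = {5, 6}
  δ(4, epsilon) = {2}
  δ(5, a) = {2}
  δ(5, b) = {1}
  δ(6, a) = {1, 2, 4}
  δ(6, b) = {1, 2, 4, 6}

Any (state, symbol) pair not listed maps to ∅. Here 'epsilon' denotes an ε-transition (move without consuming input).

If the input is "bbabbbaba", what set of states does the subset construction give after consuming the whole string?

{1, 2, 4, 5, 6}

Start in {0}.
Read 'b': {0} → {0, 2, 3, 5}.
Read 'b': {0, 2, 3, 5} → {0, 1, 2, 3, 4, 5}.
Read 'a': {0, 1, 2, 3, 4, 5} → {2, 3, 4, 5, 6}.
Read 'b': {2, 3, 4, 5, 6} → {0, 1, 2, 4, 6}.
Read 'b': {0, 1, 2, 4, 6} → {0, 1, 2, 3, 4, 5, 6}.
Read 'b': {0, 1, 2, 3, 4, 5, 6} → {0, 1, 2, 3, 4, 5, 6}.
Read 'a': {0, 1, 2, 3, 4, 5, 6} → {1, 2, 3, 4, 5, 6}.
Read 'b': {1, 2, 3, 4, 5, 6} → {0, 1, 2, 4, 5, 6}.
Read 'a': {0, 1, 2, 4, 5, 6} → {1, 2, 4, 5, 6}.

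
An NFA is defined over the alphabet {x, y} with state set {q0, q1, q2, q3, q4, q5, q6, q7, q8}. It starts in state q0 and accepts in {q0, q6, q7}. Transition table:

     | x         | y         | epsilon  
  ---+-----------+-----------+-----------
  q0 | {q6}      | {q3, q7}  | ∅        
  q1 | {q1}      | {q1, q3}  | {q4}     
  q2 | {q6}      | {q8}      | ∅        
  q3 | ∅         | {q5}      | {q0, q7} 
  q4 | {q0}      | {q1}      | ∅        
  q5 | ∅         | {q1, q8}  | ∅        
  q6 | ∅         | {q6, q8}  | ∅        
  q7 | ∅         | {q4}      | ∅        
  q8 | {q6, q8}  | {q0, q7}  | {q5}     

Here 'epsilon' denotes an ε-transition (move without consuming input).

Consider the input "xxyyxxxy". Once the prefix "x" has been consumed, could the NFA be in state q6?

Yes

Start in {q0}.
Read 'x': {q0} → {q6}.
State q6 is in {q6}.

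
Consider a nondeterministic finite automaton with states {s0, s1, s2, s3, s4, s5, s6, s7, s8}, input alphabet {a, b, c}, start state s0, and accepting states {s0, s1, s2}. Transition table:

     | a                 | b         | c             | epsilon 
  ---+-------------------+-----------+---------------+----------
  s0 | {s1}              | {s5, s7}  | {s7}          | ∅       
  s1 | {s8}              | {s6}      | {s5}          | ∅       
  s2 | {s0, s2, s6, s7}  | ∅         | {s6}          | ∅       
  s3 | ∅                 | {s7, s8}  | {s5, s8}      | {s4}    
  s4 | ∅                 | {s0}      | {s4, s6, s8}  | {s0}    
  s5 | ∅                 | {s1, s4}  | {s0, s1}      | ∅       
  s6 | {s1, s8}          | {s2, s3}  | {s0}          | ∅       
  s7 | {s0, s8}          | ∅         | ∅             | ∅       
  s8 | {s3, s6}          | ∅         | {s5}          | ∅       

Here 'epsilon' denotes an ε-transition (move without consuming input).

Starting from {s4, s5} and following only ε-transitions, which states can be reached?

{s0, s4, s5}

Begin with {s4, s5}.
ε-move s4 → s0; add s0.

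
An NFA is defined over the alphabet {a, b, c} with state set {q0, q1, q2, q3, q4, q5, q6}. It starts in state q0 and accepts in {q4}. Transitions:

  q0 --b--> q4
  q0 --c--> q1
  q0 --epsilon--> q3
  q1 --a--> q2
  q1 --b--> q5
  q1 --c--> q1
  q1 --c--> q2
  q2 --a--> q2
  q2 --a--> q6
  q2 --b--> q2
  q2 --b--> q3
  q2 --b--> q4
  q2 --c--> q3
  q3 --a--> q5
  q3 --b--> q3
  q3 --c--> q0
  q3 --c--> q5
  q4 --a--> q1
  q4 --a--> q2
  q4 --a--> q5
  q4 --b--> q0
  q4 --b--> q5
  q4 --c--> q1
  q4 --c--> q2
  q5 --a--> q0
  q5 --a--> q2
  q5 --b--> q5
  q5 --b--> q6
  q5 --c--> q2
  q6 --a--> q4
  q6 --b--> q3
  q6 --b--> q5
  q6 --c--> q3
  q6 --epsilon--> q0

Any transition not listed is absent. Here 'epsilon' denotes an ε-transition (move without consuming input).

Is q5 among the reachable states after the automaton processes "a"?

Start: ε-closure({q0}) = {q0, q3}.
Read 'a': q0→∅, q3→{q5}; now {q5}.
State q5 is in {q5}.

Yes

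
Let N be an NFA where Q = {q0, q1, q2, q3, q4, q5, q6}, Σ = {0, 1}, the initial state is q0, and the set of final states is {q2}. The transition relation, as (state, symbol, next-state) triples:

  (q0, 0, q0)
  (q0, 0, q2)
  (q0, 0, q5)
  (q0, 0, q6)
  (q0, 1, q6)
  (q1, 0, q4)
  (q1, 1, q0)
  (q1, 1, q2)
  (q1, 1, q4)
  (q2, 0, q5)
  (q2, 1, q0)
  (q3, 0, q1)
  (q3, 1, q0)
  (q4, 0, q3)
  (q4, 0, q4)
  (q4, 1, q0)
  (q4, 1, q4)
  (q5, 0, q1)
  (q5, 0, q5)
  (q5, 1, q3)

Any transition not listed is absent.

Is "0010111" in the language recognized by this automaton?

Start in {q0}.
Read '0': q0→{q0, q2, q5, q6}; now {q0, q2, q5, q6}.
Read '0': q0→{q0, q2, q5, q6}, q2→{q5}, q5→{q1, q5}, q6→∅; now {q0, q1, q2, q5, q6}.
Read '1': q0→{q6}, q1→{q0, q2, q4}, q2→{q0}, q5→{q3}, q6→∅; now {q0, q2, q3, q4, q6}.
Read '0': q0→{q0, q2, q5, q6}, q2→{q5}, q3→{q1}, q4→{q3, q4}, q6→∅; now {q0, q1, q2, q3, q4, q5, q6}.
Read '1': q0→{q6}, q1→{q0, q2, q4}, q2→{q0}, q3→{q0}, q4→{q0, q4}, q5→{q3}, q6→∅; now {q0, q2, q3, q4, q6}.
Read '1': q0→{q6}, q2→{q0}, q3→{q0}, q4→{q0, q4}, q6→∅; now {q0, q4, q6}.
Read '1': q0→{q6}, q4→{q0, q4}, q6→∅; now {q0, q4, q6}.
The final set {q0, q4, q6} contains no accepting state.

No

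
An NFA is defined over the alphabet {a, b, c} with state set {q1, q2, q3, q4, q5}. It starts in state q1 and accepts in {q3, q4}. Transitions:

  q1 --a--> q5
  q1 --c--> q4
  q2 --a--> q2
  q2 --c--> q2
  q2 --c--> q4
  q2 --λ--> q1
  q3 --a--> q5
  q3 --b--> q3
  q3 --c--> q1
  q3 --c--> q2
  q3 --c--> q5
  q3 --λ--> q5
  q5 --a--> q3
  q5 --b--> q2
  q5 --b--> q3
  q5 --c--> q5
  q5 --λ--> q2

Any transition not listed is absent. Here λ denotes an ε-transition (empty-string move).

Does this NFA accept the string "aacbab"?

Start in {q1}.
Read 'a': q1→{q5}; union {q5}; ε-closure = {q1, q2, q5}.
Read 'a': q1→{q5}, q2→{q2}, q5→{q3}; union {q2, q3, q5}; ε-closure = {q1, q2, q3, q5}.
Read 'c': q1→{q4}, q2→{q2, q4}, q3→{q1, q2, q5}, q5→{q5}; now {q1, q2, q4, q5}.
Read 'b': q1→∅, q2→∅, q4→∅, q5→{q2, q3}; union {q2, q3}; ε-closure = {q1, q2, q3, q5}.
Read 'a': q1→{q5}, q2→{q2}, q3→{q5}, q5→{q3}; union {q2, q3, q5}; ε-closure = {q1, q2, q3, q5}.
Read 'b': q1→∅, q2→∅, q3→{q3}, q5→{q2, q3}; union {q2, q3}; ε-closure = {q1, q2, q3, q5}.
The final set {q1, q2, q3, q5} contains the accepting state q3.

Yes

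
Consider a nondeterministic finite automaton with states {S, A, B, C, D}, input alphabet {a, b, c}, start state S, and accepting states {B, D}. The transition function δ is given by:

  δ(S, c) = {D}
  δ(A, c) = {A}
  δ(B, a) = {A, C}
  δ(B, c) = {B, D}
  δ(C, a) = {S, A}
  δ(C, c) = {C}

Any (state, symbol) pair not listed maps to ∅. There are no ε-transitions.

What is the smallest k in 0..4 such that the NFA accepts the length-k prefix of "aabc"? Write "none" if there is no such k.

none

Start in {S}.
Read 'a': S→∅; now ∅.
The set is empty and remains empty for the remaining 3 symbols.
No reachable set along the way intersects F.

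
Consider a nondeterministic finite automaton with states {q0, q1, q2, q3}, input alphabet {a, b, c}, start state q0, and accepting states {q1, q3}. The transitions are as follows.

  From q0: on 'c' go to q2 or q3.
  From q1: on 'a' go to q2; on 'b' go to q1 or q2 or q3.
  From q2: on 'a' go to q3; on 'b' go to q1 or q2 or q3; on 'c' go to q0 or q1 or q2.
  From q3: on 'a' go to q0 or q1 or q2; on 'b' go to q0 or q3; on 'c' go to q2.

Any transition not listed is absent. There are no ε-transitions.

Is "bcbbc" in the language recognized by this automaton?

Start in {q0}.
Read 'b': {q0} → ∅.
The set is empty and remains empty for the remaining 4 symbols.
The final set ∅ contains no accepting state.

No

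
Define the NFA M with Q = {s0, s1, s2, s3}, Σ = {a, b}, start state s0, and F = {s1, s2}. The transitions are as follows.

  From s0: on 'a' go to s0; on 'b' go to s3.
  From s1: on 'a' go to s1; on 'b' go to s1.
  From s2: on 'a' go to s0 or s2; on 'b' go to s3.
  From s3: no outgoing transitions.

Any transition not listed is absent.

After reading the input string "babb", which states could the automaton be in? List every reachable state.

∅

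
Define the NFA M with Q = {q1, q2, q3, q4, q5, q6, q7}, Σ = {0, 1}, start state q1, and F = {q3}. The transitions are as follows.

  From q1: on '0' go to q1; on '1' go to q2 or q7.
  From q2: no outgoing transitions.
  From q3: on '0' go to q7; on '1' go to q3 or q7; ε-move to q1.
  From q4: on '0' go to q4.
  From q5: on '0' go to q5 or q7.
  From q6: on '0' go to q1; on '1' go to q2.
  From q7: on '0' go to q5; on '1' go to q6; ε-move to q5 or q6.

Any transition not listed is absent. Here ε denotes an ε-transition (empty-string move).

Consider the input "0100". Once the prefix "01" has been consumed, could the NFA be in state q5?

Start in {q1}.
Read '0': {q1} → {q1}.
Read '1': {q1} → {q2, q5, q6, q7}.
State q5 is in {q2, q5, q6, q7}.

Yes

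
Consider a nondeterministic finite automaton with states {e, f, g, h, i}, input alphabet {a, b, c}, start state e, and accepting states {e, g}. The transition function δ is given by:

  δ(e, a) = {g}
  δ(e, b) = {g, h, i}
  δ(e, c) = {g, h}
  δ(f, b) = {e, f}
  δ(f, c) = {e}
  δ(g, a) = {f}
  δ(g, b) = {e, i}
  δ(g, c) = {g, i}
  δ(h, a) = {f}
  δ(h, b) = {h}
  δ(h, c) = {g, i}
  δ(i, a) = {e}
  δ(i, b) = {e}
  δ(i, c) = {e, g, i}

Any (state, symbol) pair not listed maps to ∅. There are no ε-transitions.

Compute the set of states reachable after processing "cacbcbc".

Start in {e}.
Read 'c': e→{g, h}; now {g, h}.
Read 'a': g→{f}, h→{f}; now {f}.
Read 'c': f→{e}; now {e}.
Read 'b': e→{g, h, i}; now {g, h, i}.
Read 'c': g→{g, i}, h→{g, i}, i→{e, g, i}; now {e, g, i}.
Read 'b': e→{g, h, i}, g→{e, i}, i→{e}; now {e, g, h, i}.
Read 'c': e→{g, h}, g→{g, i}, h→{g, i}, i→{e, g, i}; now {e, g, h, i}.

{e, g, h, i}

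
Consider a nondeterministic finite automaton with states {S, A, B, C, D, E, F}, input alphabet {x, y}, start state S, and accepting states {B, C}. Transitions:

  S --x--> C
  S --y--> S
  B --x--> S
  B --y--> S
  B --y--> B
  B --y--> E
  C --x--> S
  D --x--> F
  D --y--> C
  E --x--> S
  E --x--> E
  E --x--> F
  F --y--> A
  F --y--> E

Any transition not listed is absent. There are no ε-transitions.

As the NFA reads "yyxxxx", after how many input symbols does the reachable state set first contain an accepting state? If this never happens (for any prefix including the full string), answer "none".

3

Start in {S}.
Read 'y': {S} → {S}.
Read 'y': {S} → {S}.
Read 'x': {S} → {C}.
None of the earlier sets intersect F, but {C} does.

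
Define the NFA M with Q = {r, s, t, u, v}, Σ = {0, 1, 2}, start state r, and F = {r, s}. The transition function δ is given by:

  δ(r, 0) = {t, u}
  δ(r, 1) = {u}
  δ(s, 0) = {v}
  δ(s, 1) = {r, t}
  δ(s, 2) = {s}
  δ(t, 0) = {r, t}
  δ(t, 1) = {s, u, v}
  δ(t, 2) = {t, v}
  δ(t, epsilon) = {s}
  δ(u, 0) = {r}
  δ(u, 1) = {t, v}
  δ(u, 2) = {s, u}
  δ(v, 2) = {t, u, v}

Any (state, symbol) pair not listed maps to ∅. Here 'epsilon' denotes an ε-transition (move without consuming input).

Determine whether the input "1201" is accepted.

No

Start in {r}.
Read '1': r→{u}; now {u}.
Read '2': u→{s, u}; now {s, u}.
Read '0': s→{v}, u→{r}; now {r, v}.
Read '1': r→{u}, v→∅; now {u}.
The final set {u} contains no accepting state.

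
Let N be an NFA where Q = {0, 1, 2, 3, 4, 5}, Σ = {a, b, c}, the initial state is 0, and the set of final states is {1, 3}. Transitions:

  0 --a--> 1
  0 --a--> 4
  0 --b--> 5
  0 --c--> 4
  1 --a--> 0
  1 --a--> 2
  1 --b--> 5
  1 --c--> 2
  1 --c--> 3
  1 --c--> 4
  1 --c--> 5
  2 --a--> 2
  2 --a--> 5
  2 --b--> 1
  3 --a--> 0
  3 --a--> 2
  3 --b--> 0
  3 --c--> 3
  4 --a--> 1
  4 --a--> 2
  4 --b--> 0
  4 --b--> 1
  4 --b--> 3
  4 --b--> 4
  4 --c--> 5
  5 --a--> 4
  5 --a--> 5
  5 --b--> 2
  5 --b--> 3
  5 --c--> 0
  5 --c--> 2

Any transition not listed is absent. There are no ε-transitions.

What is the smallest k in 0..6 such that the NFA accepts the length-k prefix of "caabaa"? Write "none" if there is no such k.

Start in {0}.
Read 'c': 0→{4}; now {4}.
Read 'a': 4→{1, 2}; now {1, 2}.
None of the earlier sets intersect F, but {1, 2} does.

2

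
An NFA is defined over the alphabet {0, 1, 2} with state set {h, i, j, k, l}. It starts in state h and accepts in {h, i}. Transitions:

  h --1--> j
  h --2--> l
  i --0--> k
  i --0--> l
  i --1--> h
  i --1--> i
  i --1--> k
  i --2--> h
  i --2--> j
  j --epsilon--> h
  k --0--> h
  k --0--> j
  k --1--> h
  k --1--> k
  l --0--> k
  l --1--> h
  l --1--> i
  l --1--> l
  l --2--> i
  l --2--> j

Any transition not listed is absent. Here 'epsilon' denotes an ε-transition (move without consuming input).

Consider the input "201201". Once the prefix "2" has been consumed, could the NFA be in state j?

No

Start in {h}.
Read '2': {h} → {l}.
State j is not in {l}.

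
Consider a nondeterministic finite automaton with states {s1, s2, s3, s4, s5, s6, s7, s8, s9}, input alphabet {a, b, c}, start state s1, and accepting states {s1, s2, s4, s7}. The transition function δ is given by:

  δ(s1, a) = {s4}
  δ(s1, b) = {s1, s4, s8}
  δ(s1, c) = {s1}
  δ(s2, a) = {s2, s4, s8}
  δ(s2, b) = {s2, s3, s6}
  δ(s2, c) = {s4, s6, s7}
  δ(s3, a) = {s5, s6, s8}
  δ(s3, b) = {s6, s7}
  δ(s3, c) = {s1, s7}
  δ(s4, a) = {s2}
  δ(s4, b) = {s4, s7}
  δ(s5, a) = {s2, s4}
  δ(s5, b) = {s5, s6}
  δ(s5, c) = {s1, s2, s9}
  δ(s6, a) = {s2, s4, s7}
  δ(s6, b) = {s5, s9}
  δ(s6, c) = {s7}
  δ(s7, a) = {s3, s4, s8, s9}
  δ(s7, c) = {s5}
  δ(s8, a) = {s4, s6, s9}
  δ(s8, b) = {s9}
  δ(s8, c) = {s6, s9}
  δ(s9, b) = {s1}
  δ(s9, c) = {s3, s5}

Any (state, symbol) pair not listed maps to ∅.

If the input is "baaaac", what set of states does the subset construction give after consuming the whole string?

Start in {s1}.
Read 'b': s1→{s1, s4, s8}; now {s1, s4, s8}.
Read 'a': s1→{s4}, s4→{s2}, s8→{s4, s6, s9}; now {s2, s4, s6, s9}.
Read 'a': s2→{s2, s4, s8}, s4→{s2}, s6→{s2, s4, s7}, s9→∅; now {s2, s4, s7, s8}.
Read 'a': s2→{s2, s4, s8}, s4→{s2}, s7→{s3, s4, s8, s9}, s8→{s4, s6, s9}; now {s2, s3, s4, s6, s8, s9}.
Read 'a': s2→{s2, s4, s8}, s3→{s5, s6, s8}, s4→{s2}, s6→{s2, s4, s7}, s8→{s4, s6, s9}, s9→∅; now {s2, s4, s5, s6, s7, s8, s9}.
Read 'c': s2→{s4, s6, s7}, s4→∅, s5→{s1, s2, s9}, s6→{s7}, s7→{s5}, s8→{s6, s9}, s9→{s3, s5}; now {s1, s2, s3, s4, s5, s6, s7, s9}.

{s1, s2, s3, s4, s5, s6, s7, s9}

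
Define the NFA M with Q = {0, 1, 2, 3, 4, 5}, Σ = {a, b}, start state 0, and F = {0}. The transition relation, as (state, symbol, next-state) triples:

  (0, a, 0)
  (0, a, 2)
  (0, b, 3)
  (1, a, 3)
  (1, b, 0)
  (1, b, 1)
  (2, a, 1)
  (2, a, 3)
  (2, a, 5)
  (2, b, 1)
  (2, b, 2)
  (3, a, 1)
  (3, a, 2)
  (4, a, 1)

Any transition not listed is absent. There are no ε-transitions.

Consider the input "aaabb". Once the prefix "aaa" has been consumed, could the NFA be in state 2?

Yes

Start in {0}.
Read 'a': {0} → {0, 2}.
Read 'a': {0, 2} → {0, 1, 2, 3, 5}.
Read 'a': {0, 1, 2, 3, 5} → {0, 1, 2, 3, 5}.
State 2 is in {0, 1, 2, 3, 5}.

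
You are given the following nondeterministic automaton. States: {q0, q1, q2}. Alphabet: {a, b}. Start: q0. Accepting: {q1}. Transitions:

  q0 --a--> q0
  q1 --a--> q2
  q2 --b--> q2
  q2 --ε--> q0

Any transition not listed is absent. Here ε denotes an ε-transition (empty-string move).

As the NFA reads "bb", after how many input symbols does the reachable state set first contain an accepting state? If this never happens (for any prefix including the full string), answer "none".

none

Start in {q0}.
Read 'b': {q0} → ∅.
The set is empty and remains empty for the remaining 1 symbol.
No reachable set along the way intersects F.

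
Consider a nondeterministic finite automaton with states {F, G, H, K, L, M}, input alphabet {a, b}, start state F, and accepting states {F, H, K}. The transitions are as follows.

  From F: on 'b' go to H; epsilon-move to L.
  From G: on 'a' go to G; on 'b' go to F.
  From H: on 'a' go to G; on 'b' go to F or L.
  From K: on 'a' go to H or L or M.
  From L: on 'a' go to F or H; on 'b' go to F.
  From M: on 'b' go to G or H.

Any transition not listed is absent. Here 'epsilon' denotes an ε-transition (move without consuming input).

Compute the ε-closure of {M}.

{M}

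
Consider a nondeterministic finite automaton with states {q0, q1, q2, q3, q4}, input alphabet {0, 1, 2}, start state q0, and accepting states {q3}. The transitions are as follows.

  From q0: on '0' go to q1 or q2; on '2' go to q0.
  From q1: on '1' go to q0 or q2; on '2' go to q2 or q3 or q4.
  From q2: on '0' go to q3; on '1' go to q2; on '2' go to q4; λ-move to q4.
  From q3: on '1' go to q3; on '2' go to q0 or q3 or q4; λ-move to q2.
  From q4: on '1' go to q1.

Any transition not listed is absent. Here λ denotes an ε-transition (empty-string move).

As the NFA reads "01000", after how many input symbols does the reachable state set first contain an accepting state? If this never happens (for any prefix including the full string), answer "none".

Start in {q0}.
Read '0': {q0} → {q1, q2, q4}.
Read '1': {q1, q2, q4} → {q0, q1, q2, q4}.
Read '0': {q0, q1, q2, q4} → {q1, q2, q3, q4}.
None of the earlier sets intersect F, but {q1, q2, q3, q4} does.

3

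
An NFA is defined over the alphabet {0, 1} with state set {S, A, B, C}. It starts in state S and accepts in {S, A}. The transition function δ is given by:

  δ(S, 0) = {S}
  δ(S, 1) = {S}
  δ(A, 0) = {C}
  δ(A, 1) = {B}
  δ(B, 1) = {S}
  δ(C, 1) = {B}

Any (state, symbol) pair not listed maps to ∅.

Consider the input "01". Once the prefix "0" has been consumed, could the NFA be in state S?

Yes

Start in {S}.
Read '0': S→{S}; now {S}.
State S is in {S}.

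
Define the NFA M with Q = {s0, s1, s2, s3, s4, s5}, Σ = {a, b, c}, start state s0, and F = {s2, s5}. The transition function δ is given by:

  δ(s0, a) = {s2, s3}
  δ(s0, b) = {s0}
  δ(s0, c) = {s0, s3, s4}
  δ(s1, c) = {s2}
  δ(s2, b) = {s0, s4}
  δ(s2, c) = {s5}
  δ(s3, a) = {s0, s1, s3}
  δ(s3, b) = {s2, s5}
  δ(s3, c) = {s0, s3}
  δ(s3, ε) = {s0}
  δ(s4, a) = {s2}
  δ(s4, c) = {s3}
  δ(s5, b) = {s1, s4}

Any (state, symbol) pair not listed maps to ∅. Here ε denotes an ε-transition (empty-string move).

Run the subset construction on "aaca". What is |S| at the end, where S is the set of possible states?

Start in {s0}.
Read 'a': s0→{s2, s3}; union {s2, s3}; ε-closure = {s0, s2, s3}.
Read 'a': s0→{s2, s3}, s2→∅, s3→{s0, s1, s3}; now {s0, s1, s2, s3}.
Read 'c': s0→{s0, s3, s4}, s1→{s2}, s2→{s5}, s3→{s0, s3}; now {s0, s2, s3, s4, s5}.
Read 'a': s0→{s2, s3}, s2→∅, s3→{s0, s1, s3}, s4→{s2}, s5→∅; now {s0, s1, s2, s3}.
That set has 4 states.

4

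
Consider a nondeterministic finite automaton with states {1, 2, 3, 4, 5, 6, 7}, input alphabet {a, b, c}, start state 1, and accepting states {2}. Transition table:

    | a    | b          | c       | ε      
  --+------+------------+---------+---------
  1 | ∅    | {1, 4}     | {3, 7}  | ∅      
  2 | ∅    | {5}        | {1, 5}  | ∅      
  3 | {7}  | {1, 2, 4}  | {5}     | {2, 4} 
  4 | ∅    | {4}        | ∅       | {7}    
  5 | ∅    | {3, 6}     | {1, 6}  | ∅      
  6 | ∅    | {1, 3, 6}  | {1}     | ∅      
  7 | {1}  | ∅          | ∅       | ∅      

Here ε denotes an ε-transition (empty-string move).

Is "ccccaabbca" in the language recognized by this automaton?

Start in {1}.
Read 'c': 1→{3, 7}; union {3, 7}; ε-closure = {2, 3, 4, 7}.
Read 'c': 2→{1, 5}, 3→{5}, 4→∅, 7→∅; now {1, 5}.
Read 'c': 1→{3, 7}, 5→{1, 6}; union {1, 3, 6, 7}; ε-closure = {1, 2, 3, 4, 6, 7}.
Read 'c': 1→{3, 7}, 2→{1, 5}, 3→{5}, 4→∅, 6→{1}, 7→∅; union {1, 3, 5, 7}; ε-closure = {1, 2, 3, 4, 5, 7}.
Read 'a': 1→∅, 2→∅, 3→{7}, 4→∅, 5→∅, 7→{1}; now {1, 7}.
Read 'a': 1→∅, 7→{1}; now {1}.
Read 'b': 1→{1, 4}; union {1, 4}; ε-closure = {1, 4, 7}.
Read 'b': 1→{1, 4}, 4→{4}, 7→∅; union {1, 4}; ε-closure = {1, 4, 7}.
Read 'c': 1→{3, 7}, 4→∅, 7→∅; union {3, 7}; ε-closure = {2, 3, 4, 7}.
Read 'a': 2→∅, 3→{7}, 4→∅, 7→{1}; now {1, 7}.
The final set {1, 7} contains no accepting state.

No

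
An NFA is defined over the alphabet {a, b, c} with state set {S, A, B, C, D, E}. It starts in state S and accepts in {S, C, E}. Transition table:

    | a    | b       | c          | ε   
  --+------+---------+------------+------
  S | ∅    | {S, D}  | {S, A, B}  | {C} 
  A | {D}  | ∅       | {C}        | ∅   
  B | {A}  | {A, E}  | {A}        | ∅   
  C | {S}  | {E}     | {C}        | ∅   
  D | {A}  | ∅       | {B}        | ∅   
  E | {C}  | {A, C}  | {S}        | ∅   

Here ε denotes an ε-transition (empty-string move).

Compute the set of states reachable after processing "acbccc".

{S, A, B, C}

Start: ε-closure({S}) = {S, C}.
Read 'a': S→∅, C→{S}; union {S}; ε-closure = {S, C}.
Read 'c': S→{S, A, B}, C→{C}; now {S, A, B, C}.
Read 'b': S→{S, D}, A→∅, B→{A, E}, C→{E}; union {S, A, D, E}; ε-closure = {S, A, C, D, E}.
Read 'c': S→{S, A, B}, A→{C}, C→{C}, D→{B}, E→{S}; now {S, A, B, C}.
Read 'c': S→{S, A, B}, A→{C}, B→{A}, C→{C}; now {S, A, B, C}.
Read 'c': S→{S, A, B}, A→{C}, B→{A}, C→{C}; now {S, A, B, C}.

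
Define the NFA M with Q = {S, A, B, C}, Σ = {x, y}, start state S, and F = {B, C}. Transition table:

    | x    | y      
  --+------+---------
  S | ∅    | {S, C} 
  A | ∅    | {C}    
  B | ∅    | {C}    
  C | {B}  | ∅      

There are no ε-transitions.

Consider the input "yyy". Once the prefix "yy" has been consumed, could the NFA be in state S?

Start in {S}.
Read 'y': {S} → {S, C}.
Read 'y': {S, C} → {S, C}.
State S is in {S, C}.

Yes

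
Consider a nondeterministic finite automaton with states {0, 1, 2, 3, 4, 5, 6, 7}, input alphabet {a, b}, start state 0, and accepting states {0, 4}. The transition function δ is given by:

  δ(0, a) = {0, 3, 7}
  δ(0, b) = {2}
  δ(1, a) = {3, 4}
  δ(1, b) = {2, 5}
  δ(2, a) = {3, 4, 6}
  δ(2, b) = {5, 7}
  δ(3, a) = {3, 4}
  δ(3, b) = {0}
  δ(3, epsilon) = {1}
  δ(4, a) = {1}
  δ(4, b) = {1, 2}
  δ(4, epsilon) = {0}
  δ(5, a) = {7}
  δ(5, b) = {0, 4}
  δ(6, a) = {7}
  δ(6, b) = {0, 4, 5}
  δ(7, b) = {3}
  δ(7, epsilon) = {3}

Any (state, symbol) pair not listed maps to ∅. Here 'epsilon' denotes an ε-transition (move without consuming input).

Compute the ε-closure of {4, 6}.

Begin with {4, 6}.
ε-move 4 → 0; add 0.

{0, 4, 6}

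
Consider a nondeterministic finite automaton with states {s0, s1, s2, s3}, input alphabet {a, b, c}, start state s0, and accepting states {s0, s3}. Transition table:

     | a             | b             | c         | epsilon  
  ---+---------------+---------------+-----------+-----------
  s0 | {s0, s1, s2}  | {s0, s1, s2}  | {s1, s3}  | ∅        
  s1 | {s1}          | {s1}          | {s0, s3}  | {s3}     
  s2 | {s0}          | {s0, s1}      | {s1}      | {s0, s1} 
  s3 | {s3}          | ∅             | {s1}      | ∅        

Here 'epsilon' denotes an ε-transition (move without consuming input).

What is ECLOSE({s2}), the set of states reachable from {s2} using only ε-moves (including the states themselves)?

Begin with {s2}.
ε-move s2 → s0; add s0.
ε-move s2 → s1; add s1.
ε-move s1 → s3; add s3.

{s0, s1, s2, s3}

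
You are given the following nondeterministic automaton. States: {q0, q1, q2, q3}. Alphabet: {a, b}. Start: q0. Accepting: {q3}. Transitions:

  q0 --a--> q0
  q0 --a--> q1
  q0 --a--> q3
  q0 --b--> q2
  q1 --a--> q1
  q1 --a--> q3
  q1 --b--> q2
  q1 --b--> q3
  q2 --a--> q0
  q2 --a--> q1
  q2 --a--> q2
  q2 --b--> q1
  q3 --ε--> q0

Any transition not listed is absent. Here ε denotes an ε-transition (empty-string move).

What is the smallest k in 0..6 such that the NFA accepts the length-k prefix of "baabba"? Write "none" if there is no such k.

Start in {q0}.
Read 'b': q0→{q2}; now {q2}.
Read 'a': q2→{q0, q1, q2}; now {q0, q1, q2}.
Read 'a': q0→{q0, q1, q3}, q1→{q1, q3}, q2→{q0, q1, q2}; now {q0, q1, q2, q3}.
None of the earlier sets intersect F, but {q0, q1, q2, q3} does.

3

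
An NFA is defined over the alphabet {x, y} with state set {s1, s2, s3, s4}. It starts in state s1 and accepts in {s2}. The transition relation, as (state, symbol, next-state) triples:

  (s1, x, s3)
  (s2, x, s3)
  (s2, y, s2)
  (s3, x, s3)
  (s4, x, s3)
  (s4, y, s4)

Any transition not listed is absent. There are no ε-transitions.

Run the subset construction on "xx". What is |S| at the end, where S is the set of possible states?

Start in {s1}.
Read 'x': {s1} → {s3}.
Read 'x': {s3} → {s3}.
That set has 1 state.

1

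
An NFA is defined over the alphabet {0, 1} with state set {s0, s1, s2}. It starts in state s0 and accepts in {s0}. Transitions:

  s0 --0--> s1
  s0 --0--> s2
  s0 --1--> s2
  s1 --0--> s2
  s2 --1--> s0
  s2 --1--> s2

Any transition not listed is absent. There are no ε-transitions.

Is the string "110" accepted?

No

Start in {s0}.
Read '1': s0→{s2}; now {s2}.
Read '1': s2→{s0, s2}; now {s0, s2}.
Read '0': s0→{s1, s2}, s2→∅; now {s1, s2}.
The final set {s1, s2} contains no accepting state.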